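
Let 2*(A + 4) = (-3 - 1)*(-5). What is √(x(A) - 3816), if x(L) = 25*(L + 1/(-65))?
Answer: I*√619619/13 ≈ 60.551*I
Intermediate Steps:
A = 6 (A = -4 + ((-3 - 1)*(-5))/2 = -4 + (-4*(-5))/2 = -4 + (½)*20 = -4 + 10 = 6)
x(L) = -5/13 + 25*L (x(L) = 25*(L - 1/65) = 25*(-1/65 + L) = -5/13 + 25*L)
√(x(A) - 3816) = √((-5/13 + 25*6) - 3816) = √((-5/13 + 150) - 3816) = √(1945/13 - 3816) = √(-47663/13) = I*√619619/13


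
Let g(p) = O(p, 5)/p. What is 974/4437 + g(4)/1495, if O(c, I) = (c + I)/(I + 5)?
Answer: 58285133/265332600 ≈ 0.21967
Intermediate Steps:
O(c, I) = (I + c)/(5 + I)
g(p) = (½ + p/10)/p (g(p) = ((5 + p)/(5 + 5))/p = ((5 + p)/10)/p = (½ + p/10)/p)
974/4437 + g(4)/1495 = 974/4437 + ((⅒)*(5 + 4)/4)/1495 = 974*(1/4437) + ((⅒)*(¼)*9)*(1/1495) = 974/4437 + (9/40)*(1/1495) = 974/4437 + 9/59800 = 58285133/265332600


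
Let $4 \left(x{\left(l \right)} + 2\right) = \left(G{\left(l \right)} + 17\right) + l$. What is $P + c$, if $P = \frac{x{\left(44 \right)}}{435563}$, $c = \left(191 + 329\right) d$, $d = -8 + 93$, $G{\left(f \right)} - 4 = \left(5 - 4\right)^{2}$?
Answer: $\frac{38503769229}{871126} \approx 44200.0$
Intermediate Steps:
$G{\left(f \right)} = 5$ ($G{\left(f \right)} = 4 + \left(5 - 4\right)^{2} = 4 + 1^{2} = 4 + 1 = 5$)
$d = 85$
$x{\left(l \right)} = \frac{7}{2} + \frac{l}{4}$ ($x{\left(l \right)} = -2 + \frac{\left(5 + 17\right) + l}{4} = -2 + \frac{22 + l}{4} = -2 + \left(\frac{11}{2} + \frac{l}{4}\right) = \frac{7}{2} + \frac{l}{4}$)
$c = 44200$ ($c = \left(191 + 329\right) 85 = 520 \cdot 85 = 44200$)
$P = \frac{29}{871126}$ ($P = \frac{\frac{7}{2} + \frac{1}{4} \cdot 44}{435563} = \left(\frac{7}{2} + 11\right) \frac{1}{435563} = \frac{29}{2} \cdot \frac{1}{435563} = \frac{29}{871126} \approx 3.329 \cdot 10^{-5}$)
$P + c = \frac{29}{871126} + 44200 = \frac{38503769229}{871126}$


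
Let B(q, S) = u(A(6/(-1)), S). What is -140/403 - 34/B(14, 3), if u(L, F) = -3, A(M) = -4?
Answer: 13282/1209 ≈ 10.986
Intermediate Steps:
B(q, S) = -3
-140/403 - 34/B(14, 3) = -140/403 - 34/(-3) = -140*1/403 - 34*(-⅓) = -140/403 + 34/3 = 13282/1209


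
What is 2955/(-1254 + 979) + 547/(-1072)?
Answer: -663637/58960 ≈ -11.256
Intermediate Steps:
2955/(-1254 + 979) + 547/(-1072) = 2955/(-275) + 547*(-1/1072) = 2955*(-1/275) - 547/1072 = -591/55 - 547/1072 = -663637/58960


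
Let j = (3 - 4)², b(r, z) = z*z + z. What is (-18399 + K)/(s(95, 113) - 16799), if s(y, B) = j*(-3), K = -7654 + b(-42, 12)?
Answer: 25897/16802 ≈ 1.5413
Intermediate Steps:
b(r, z) = z + z² (b(r, z) = z² + z = z + z²)
j = 1 (j = (-1)² = 1)
K = -7498 (K = -7654 + 12*(1 + 12) = -7654 + 12*13 = -7654 + 156 = -7498)
s(y, B) = -3 (s(y, B) = 1*(-3) = -3)
(-18399 + K)/(s(95, 113) - 16799) = (-18399 - 7498)/(-3 - 16799) = -25897/(-16802) = -25897*(-1/16802) = 25897/16802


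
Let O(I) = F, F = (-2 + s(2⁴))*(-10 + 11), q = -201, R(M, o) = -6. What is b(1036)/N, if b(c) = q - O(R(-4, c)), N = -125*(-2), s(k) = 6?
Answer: -41/50 ≈ -0.82000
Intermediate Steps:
N = 250
F = 4 (F = (-2 + 6)*(-10 + 11) = 4*1 = 4)
O(I) = 4
b(c) = -205 (b(c) = -201 - 1*4 = -201 - 4 = -205)
b(1036)/N = -205/250 = -205*1/250 = -41/50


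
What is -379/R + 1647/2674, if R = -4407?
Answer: 8271775/11784318 ≈ 0.70193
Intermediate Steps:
-379/R + 1647/2674 = -379/(-4407) + 1647/2674 = -379*(-1/4407) + 1647*(1/2674) = 379/4407 + 1647/2674 = 8271775/11784318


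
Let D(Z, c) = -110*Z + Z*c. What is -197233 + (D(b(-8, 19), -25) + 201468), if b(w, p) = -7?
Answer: 5180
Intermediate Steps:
-197233 + (D(b(-8, 19), -25) + 201468) = -197233 + (-7*(-110 - 25) + 201468) = -197233 + (-7*(-135) + 201468) = -197233 + (945 + 201468) = -197233 + 202413 = 5180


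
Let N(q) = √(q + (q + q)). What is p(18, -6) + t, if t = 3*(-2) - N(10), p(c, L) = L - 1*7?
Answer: -19 - √30 ≈ -24.477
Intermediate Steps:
p(c, L) = -7 + L (p(c, L) = L - 7 = -7 + L)
N(q) = √3*√q (N(q) = √(q + 2*q) = √(3*q) = √3*√q)
t = -6 - √30 (t = 3*(-2) - √3*√10 = -6 - √30 ≈ -11.477)
p(18, -6) + t = (-7 - 6) + (-6 - √30) = -13 + (-6 - √30) = -19 - √30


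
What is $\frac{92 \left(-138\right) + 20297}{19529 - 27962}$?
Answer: $- \frac{7601}{8433} \approx -0.90134$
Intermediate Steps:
$\frac{92 \left(-138\right) + 20297}{19529 - 27962} = \frac{-12696 + 20297}{-8433} = 7601 \left(- \frac{1}{8433}\right) = - \frac{7601}{8433}$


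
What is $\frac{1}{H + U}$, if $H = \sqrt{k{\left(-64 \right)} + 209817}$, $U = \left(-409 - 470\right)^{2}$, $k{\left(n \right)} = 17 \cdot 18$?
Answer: $\frac{85849}{66330433862} - \frac{\sqrt{23347}}{198991301586} \approx 1.2935 \cdot 10^{-6}$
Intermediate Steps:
$k{\left(n \right)} = 306$
$U = 772641$ ($U = \left(-879\right)^{2} = 772641$)
$H = 3 \sqrt{23347}$ ($H = \sqrt{306 + 209817} = \sqrt{210123} = 3 \sqrt{23347} \approx 458.39$)
$\frac{1}{H + U} = \frac{1}{3 \sqrt{23347} + 772641} = \frac{1}{772641 + 3 \sqrt{23347}}$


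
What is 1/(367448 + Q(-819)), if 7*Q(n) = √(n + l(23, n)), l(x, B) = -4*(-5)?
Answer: 18004952/6615883603295 - 7*I*√799/6615883603295 ≈ 2.7215e-6 - 2.9908e-11*I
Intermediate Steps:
l(x, B) = 20
Q(n) = √(20 + n)/7 (Q(n) = √(n + 20)/7 = √(20 + n)/7)
1/(367448 + Q(-819)) = 1/(367448 + √(20 - 819)/7) = 1/(367448 + √(-799)/7) = 1/(367448 + (I*√799)/7) = 1/(367448 + I*√799/7)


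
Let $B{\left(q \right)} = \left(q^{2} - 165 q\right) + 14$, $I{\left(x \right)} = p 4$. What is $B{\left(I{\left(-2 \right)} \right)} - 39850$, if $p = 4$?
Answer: $-42220$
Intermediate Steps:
$I{\left(x \right)} = 16$ ($I{\left(x \right)} = 4 \cdot 4 = 16$)
$B{\left(q \right)} = 14 + q^{2} - 165 q$
$B{\left(I{\left(-2 \right)} \right)} - 39850 = \left(14 + 16^{2} - 2640\right) - 39850 = \left(14 + 256 - 2640\right) - 39850 = -2370 - 39850 = -42220$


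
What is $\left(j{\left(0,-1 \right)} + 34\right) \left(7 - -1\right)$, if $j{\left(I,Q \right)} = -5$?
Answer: $232$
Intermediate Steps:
$\left(j{\left(0,-1 \right)} + 34\right) \left(7 - -1\right) = \left(-5 + 34\right) \left(7 - -1\right) = 29 \left(7 + 1\right) = 29 \cdot 8 = 232$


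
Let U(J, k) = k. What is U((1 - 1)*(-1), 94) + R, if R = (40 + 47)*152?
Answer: 13318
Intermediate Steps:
R = 13224 (R = 87*152 = 13224)
U((1 - 1)*(-1), 94) + R = 94 + 13224 = 13318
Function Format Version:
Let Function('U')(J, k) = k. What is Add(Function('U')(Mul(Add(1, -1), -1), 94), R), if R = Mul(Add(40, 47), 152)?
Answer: 13318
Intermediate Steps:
R = 13224 (R = Mul(87, 152) = 13224)
Add(Function('U')(Mul(Add(1, -1), -1), 94), R) = Add(94, 13224) = 13318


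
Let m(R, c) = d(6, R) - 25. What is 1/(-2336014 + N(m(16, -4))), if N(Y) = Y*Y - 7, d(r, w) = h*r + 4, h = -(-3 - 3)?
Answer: -1/2335796 ≈ -4.2812e-7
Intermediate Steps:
h = 6 (h = -1*(-6) = 6)
d(r, w) = 4 + 6*r (d(r, w) = 6*r + 4 = 4 + 6*r)
m(R, c) = 15 (m(R, c) = (4 + 6*6) - 25 = (4 + 36) - 25 = 40 - 25 = 15)
N(Y) = -7 + Y² (N(Y) = Y² - 7 = -7 + Y²)
1/(-2336014 + N(m(16, -4))) = 1/(-2336014 + (-7 + 15²)) = 1/(-2336014 + (-7 + 225)) = 1/(-2336014 + 218) = 1/(-2335796) = -1/2335796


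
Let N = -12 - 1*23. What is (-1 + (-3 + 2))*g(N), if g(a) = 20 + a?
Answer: 30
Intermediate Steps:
N = -35 (N = -12 - 23 = -35)
(-1 + (-3 + 2))*g(N) = (-1 + (-3 + 2))*(20 - 35) = (-1 - 1)*(-15) = -2*(-15) = 30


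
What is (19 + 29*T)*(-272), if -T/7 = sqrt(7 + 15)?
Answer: -5168 + 55216*sqrt(22) ≈ 2.5382e+5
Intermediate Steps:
T = -7*sqrt(22) (T = -7*sqrt(7 + 15) = -7*sqrt(22) ≈ -32.833)
(19 + 29*T)*(-272) = (19 + 29*(-7*sqrt(22)))*(-272) = (19 - 203*sqrt(22))*(-272) = -5168 + 55216*sqrt(22)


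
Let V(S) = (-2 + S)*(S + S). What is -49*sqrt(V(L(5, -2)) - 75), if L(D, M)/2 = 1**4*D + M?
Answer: -147*I*sqrt(3) ≈ -254.61*I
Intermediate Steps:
L(D, M) = 2*D + 2*M (L(D, M) = 2*(1**4*D + M) = 2*(1*D + M) = 2*(D + M) = 2*D + 2*M)
V(S) = 2*S*(-2 + S) (V(S) = (-2 + S)*(2*S) = 2*S*(-2 + S))
-49*sqrt(V(L(5, -2)) - 75) = -49*sqrt(2*(2*5 + 2*(-2))*(-2 + (2*5 + 2*(-2))) - 75) = -49*sqrt(2*(10 - 4)*(-2 + (10 - 4)) - 75) = -49*sqrt(2*6*(-2 + 6) - 75) = -49*sqrt(2*6*4 - 75) = -49*sqrt(48 - 75) = -147*I*sqrt(3)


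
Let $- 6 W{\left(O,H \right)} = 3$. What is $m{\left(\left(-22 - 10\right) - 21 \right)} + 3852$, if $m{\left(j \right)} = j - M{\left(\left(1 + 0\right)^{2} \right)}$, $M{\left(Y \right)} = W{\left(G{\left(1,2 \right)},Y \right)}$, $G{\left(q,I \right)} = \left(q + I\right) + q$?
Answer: $\frac{7599}{2} \approx 3799.5$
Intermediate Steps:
$G{\left(q,I \right)} = I + 2 q$ ($G{\left(q,I \right)} = \left(I + q\right) + q = I + 2 q$)
$W{\left(O,H \right)} = - \frac{1}{2}$ ($W{\left(O,H \right)} = \left(- \frac{1}{6}\right) 3 = - \frac{1}{2}$)
$M{\left(Y \right)} = - \frac{1}{2}$
$m{\left(j \right)} = \frac{1}{2} + j$ ($m{\left(j \right)} = j - - \frac{1}{2} = j + \frac{1}{2} = \frac{1}{2} + j$)
$m{\left(\left(-22 - 10\right) - 21 \right)} + 3852 = \left(\frac{1}{2} - 53\right) + 3852 = - \frac{105}{2} + 3852 = \frac{7599}{2}$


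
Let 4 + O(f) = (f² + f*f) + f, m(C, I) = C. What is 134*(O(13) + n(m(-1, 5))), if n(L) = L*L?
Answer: 46632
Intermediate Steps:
O(f) = -4 + f + 2*f² (O(f) = -4 + ((f² + f*f) + f) = -4 + ((f² + f²) + f) = -4 + (2*f² + f) = -4 + (f + 2*f²) = -4 + f + 2*f²)
n(L) = L²
134*(O(13) + n(m(-1, 5))) = 134*((-4 + 13 + 2*13²) + (-1)²) = 134*((-4 + 13 + 2*169) + 1) = 134*((-4 + 13 + 338) + 1) = 134*(347 + 1) = 134*348 = 46632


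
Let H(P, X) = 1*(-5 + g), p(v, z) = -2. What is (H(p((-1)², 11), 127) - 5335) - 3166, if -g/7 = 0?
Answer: -8506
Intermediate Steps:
g = 0 (g = -7*0 = 0)
H(P, X) = -5 (H(P, X) = 1*(-5 + 0) = 1*(-5) = -5)
(H(p((-1)², 11), 127) - 5335) - 3166 = (-5 - 5335) - 3166 = -5340 - 3166 = -8506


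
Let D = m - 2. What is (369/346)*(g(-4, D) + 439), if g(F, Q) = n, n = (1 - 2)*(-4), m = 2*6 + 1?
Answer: 163467/346 ≈ 472.45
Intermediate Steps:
m = 13 (m = 12 + 1 = 13)
n = 4 (n = -1*(-4) = 4)
D = 11 (D = 13 - 2 = 11)
g(F, Q) = 4
(369/346)*(g(-4, D) + 439) = (369/346)*(4 + 439) = (369*(1/346))*443 = (369/346)*443 = 163467/346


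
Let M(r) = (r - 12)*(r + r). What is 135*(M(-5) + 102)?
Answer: 36720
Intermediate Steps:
M(r) = 2*r*(-12 + r) (M(r) = (-12 + r)*(2*r) = 2*r*(-12 + r))
135*(M(-5) + 102) = 135*(2*(-5)*(-12 - 5) + 102) = 135*(2*(-5)*(-17) + 102) = 135*(170 + 102) = 135*272 = 36720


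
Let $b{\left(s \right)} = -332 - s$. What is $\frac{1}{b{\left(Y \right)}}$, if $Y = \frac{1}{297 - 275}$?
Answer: $- \frac{22}{7305} \approx -0.0030116$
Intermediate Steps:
$Y = \frac{1}{22} \approx 0.045455$
$\frac{1}{b{\left(Y \right)}} = \frac{1}{-332 - \frac{1}{22}} = \frac{1}{- \frac{7305}{22}} = - \frac{22}{7305}$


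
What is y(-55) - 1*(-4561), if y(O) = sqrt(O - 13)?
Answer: 4561 + 2*I*sqrt(17) ≈ 4561.0 + 8.2462*I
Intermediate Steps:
y(O) = sqrt(-13 + O)
y(-55) - 1*(-4561) = sqrt(-13 - 55) - 1*(-4561) = sqrt(-68) + 4561 = 2*I*sqrt(17) + 4561 = 4561 + 2*I*sqrt(17)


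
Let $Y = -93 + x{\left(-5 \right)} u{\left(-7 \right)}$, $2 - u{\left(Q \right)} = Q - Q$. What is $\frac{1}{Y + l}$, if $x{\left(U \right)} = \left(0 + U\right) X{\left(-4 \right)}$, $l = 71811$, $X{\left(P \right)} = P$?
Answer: $\frac{1}{71758} \approx 1.3936 \cdot 10^{-5}$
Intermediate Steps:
$u{\left(Q \right)} = 2$ ($u{\left(Q \right)} = 2 - \left(Q - Q\right) = 2 - 0 = 2 + 0 = 2$)
$x{\left(U \right)} = - 4 U$ ($x{\left(U \right)} = \left(0 + U\right) \left(-4\right) = U \left(-4\right) = - 4 U$)
$Y = -53$ ($Y = -93 + \left(-4\right) \left(-5\right) 2 = -93 + 20 \cdot 2 = -93 + 40 = -53$)
$\frac{1}{Y + l} = \frac{1}{-53 + 71811} = \frac{1}{71758}$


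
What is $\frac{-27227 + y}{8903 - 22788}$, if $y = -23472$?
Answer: $\frac{50699}{13885} \approx 3.6514$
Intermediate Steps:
$\frac{-27227 + y}{8903 - 22788} = \frac{-27227 - 23472}{8903 - 22788} = - \frac{50699}{-13885} = \left(-50699\right) \left(- \frac{1}{13885}\right) = \frac{50699}{13885}$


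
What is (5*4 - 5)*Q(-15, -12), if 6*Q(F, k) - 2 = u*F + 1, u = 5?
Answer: -180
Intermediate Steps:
Q(F, k) = 1/2 + 5*F/6 (Q(F, k) = 1/3 + (5*F + 1)/6 = 1/3 + (1 + 5*F)/6 = 1/3 + (1/6 + 5*F/6) = 1/2 + 5*F/6)
(5*4 - 5)*Q(-15, -12) = (5*4 - 5)*(1/2 + (5/6)*(-15)) = (20 - 5)*(1/2 - 25/2) = 15*(-12) = -180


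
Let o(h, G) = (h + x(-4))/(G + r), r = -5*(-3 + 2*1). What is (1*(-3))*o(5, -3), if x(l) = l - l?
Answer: -15/2 ≈ -7.5000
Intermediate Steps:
x(l) = 0
r = 5 (r = -5*(-3 + 2) = -5*(-1) = 5)
o(h, G) = h/(5 + G) (o(h, G) = (h + 0)/(G + 5) = h/(5 + G))
(1*(-3))*o(5, -3) = (1*(-3))*(5/(5 - 3)) = -15/2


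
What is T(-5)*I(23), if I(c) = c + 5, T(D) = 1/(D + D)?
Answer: -14/5 ≈ -2.8000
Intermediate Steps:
T(D) = 1/(2*D)
I(c) = 5 + c
T(-5)*I(23) = ((½)/(-5))*(5 + 23) = ((½)*(-⅕))*28 = -⅒*28 = -14/5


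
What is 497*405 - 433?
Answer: 200852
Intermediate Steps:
497*405 - 433 = 201285 - 433 = 200852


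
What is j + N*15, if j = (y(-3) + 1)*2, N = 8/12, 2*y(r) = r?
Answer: 9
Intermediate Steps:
y(r) = r/2
N = ⅔ (N = 8*(1/12) = ⅔ ≈ 0.66667)
j = -1 (j = ((½)*(-3) + 1)*2 = (-3/2 + 1)*2 = -½*2 = -1)
j + N*15 = -1 + (⅔)*15 = -1 + 10 = 9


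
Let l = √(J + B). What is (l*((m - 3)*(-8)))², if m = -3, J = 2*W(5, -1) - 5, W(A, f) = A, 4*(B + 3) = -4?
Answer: 2304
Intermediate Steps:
B = -4 (B = -3 + (¼)*(-4) = -3 - 1 = -4)
J = 5 (J = 2*5 - 5 = 10 - 5 = 5)
l = 1 (l = √(5 - 4) = √1 = 1)
(l*((m - 3)*(-8)))² = (1*((-3 - 3)*(-8)))² = (1*(-6*(-8)))² = (1*48)² = 48² = 2304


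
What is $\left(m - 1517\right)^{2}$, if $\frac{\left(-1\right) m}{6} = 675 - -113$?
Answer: $39000025$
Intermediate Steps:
$m = -4728$ ($m = - 6 \left(675 - -113\right) = - 6 \left(675 + 113\right) = \left(-6\right) 788 = -4728$)
$\left(m - 1517\right)^{2} = \left(-4728 - 1517\right)^{2} = \left(-6245\right)^{2} = 39000025$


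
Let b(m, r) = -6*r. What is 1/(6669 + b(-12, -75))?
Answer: 1/7119 ≈ 0.00014047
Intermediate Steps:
1/(6669 + b(-12, -75)) = 1/(6669 - 6*(-75)) = 1/(6669 + 450) = 1/7119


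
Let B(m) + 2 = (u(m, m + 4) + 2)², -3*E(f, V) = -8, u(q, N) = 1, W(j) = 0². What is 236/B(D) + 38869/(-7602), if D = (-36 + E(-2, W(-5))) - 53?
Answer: 31061/1086 ≈ 28.601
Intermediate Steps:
W(j) = 0
E(f, V) = 8/3 (E(f, V) = -⅓*(-8) = 8/3)
D = -259/3 (D = (-36 + 8/3) - 53 = -100/3 - 53 = -259/3 ≈ -86.333)
B(m) = 7 (B(m) = -2 + (1 + 2)² = -2 + 3² = -2 + 9 = 7)
236/B(D) + 38869/(-7602) = 236/7 + 38869/(-7602) = 236*(⅐) + 38869*(-1/7602) = 236/7 - 38869/7602 = 31061/1086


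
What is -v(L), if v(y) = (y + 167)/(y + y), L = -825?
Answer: -329/825 ≈ -0.39879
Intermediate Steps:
v(y) = (167 + y)/(2*y) (v(y) = (167 + y)/((2*y)) = (167 + y)*(1/(2*y)) = (167 + y)/(2*y))
-v(L) = -(167 - 825)/(2*(-825)) = -(-1)*(-658)/(2*825) = -1*329/825 = -329/825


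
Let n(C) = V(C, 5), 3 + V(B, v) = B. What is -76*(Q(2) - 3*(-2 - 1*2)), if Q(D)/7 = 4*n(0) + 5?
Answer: 2812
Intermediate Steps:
V(B, v) = -3 + B
n(C) = -3 + C
Q(D) = -49 (Q(D) = 7*(4*(-3 + 0) + 5) = 7*(4*(-3) + 5) = 7*(-12 + 5) = 7*(-7) = -49)
-76*(Q(2) - 3*(-2 - 1*2)) = -76*(-49 - 3*(-2 - 1*2)) = -76*(-49 - 3*(-2 - 2)) = -76*(-49 - 3*(-4)) = -76*(-49 + 12) = -76*(-37) = 2812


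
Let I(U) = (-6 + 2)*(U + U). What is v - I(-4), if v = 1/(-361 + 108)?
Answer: -8097/253 ≈ -32.004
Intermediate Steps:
v = -1/253 (v = 1/(-253) = -1/253 ≈ -0.0039526)
I(U) = -8*U
v - I(-4) = -1/253 - (-8)*(-4) = -1/253 - 1*32 = -1/253 - 32 = -8097/253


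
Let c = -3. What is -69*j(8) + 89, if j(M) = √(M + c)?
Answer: 89 - 69*√5 ≈ -65.289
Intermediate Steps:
j(M) = √(-3 + M) (j(M) = √(M - 3) = √(-3 + M))
-69*j(8) + 89 = -69*√(-3 + 8) + 89 = -69*√5 + 89 = 89 - 69*√5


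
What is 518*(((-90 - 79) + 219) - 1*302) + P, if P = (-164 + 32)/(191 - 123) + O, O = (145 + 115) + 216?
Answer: -2211053/17 ≈ -1.3006e+5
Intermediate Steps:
O = 476 (O = 260 + 216 = 476)
P = 8059/17 (P = (-164 + 32)/(191 - 123) + 476 = -132/68 + 476 = -132*1/68 + 476 = -33/17 + 476 = 8059/17 ≈ 474.06)
518*(((-90 - 79) + 219) - 1*302) + P = 518*(((-90 - 79) + 219) - 1*302) + 8059/17 = 518*((-169 + 219) - 302) + 8059/17 = 518*(50 - 302) + 8059/17 = 518*(-252) + 8059/17 = -130536 + 8059/17 = -2211053/17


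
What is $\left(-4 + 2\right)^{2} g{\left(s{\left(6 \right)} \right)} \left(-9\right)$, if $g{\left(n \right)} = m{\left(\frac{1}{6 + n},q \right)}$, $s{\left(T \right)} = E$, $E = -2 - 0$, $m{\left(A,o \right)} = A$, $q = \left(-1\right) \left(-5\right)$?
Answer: $-9$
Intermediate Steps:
$q = 5$
$E = -2$ ($E = -2 + 0 = -2$)
$s{\left(T \right)} = -2$
$g{\left(n \right)} = \frac{1}{6 + n}$
$\left(-4 + 2\right)^{2} g{\left(s{\left(6 \right)} \right)} \left(-9\right) = \frac{\left(-4 + 2\right)^{2}}{6 - 2} \left(-9\right) = \frac{\left(-2\right)^{2}}{4} \left(-9\right) = 4 \cdot \frac{1}{4} \left(-9\right) = 1 \left(-9\right) = -9$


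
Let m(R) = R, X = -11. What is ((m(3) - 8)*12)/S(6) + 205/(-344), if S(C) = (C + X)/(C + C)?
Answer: 49331/344 ≈ 143.40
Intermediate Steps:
S(C) = (-11 + C)/(2*C) (S(C) = (C - 11)/(C + C) = (-11 + C)/((2*C)) = (-11 + C)*(1/(2*C)) = (-11 + C)/(2*C))
((m(3) - 8)*12)/S(6) + 205/(-344) = ((3 - 8)*12)/(((½)*(-11 + 6)/6)) + 205/(-344) = (-5*12)/(((½)*(⅙)*(-5))) + 205*(-1/344) = -60/(-5/12) - 205/344 = -60*(-12/5) - 205/344 = 144 - 205/344 = 49331/344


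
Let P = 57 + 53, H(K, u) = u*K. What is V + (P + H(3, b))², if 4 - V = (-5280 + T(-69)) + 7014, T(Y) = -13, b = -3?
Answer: 8484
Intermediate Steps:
H(K, u) = K*u
P = 110
V = -1717 (V = 4 - ((-5280 - 13) + 7014) = 4 - (-5293 + 7014) = 4 - 1*1721 = 4 - 1721 = -1717)
V + (P + H(3, b))² = -1717 + (110 + 3*(-3))² = -1717 + (110 - 9)² = -1717 + 101² = -1717 + 10201 = 8484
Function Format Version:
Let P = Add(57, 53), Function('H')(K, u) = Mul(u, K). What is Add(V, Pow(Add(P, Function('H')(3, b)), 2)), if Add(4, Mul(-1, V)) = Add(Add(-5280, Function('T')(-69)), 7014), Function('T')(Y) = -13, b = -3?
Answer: 8484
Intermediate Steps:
Function('H')(K, u) = Mul(K, u)
P = 110
V = -1717 (V = Add(4, Mul(-1, Add(Add(-5280, -13), 7014))) = Add(4, Mul(-1, Add(-5293, 7014))) = Add(4, Mul(-1, 1721)) = Add(4, -1721) = -1717)
Add(V, Pow(Add(P, Function('H')(3, b)), 2)) = Add(-1717, Pow(Add(110, Mul(3, -3)), 2)) = Add(-1717, Pow(Add(110, -9), 2)) = Add(-1717, Pow(101, 2)) = Add(-1717, 10201) = 8484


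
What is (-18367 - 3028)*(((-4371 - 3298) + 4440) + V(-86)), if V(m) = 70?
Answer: 67586805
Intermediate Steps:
(-18367 - 3028)*(((-4371 - 3298) + 4440) + V(-86)) = (-18367 - 3028)*(((-4371 - 3298) + 4440) + 70) = -21395*((-7669 + 4440) + 70) = -21395*(-3229 + 70) = -21395*(-3159) = 67586805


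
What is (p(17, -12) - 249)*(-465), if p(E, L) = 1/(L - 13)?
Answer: 579018/5 ≈ 1.1580e+5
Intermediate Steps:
p(E, L) = 1/(-13 + L)
(p(17, -12) - 249)*(-465) = (1/(-13 - 12) - 249)*(-465) = (1/(-25) - 249)*(-465) = (-1/25 - 249)*(-465) = -6226/25*(-465) = 579018/5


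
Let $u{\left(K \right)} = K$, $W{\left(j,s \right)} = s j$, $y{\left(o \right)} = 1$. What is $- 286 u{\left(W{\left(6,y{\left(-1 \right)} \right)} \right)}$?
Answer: $-1716$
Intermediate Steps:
$W{\left(j,s \right)} = j s$
$- 286 u{\left(W{\left(6,y{\left(-1 \right)} \right)} \right)} = - 286 \cdot 6 \cdot 1 = \left(-286\right) 6 = -1716$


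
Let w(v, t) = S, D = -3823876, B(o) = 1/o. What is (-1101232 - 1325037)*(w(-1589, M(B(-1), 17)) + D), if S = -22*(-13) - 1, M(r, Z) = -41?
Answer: 9277060311979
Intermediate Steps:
S = 285 (S = 286 - 1 = 285)
w(v, t) = 285
(-1101232 - 1325037)*(w(-1589, M(B(-1), 17)) + D) = (-1101232 - 1325037)*(285 - 3823876) = -2426269*(-3823591) = 9277060311979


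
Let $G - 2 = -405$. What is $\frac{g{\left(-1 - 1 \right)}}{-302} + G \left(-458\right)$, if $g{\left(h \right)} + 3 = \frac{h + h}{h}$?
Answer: $\frac{55741349}{302} \approx 1.8457 \cdot 10^{5}$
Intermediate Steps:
$G = -403$ ($G = 2 - 405 = -403$)
$g{\left(h \right)} = -1$ ($g{\left(h \right)} = -3 + \frac{h + h}{h} = -3 + \frac{2 h}{h} = -3 + 2 = -1$)
$\frac{g{\left(-1 - 1 \right)}}{-302} + G \left(-458\right) = - \frac{1}{-302} - -184574 = \left(-1\right) \left(- \frac{1}{302}\right) + 184574 = \frac{1}{302} + 184574 = \frac{55741349}{302}$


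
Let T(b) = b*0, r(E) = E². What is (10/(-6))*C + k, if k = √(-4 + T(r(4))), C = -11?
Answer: 55/3 + 2*I ≈ 18.333 + 2.0*I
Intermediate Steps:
T(b) = 0
k = 2*I (k = √(-4 + 0) = √(-4) = 2*I ≈ 2.0*I)
(10/(-6))*C + k = (10/(-6))*(-11) + 2*I = (10*(-⅙))*(-11) + 2*I = -5/3*(-11) + 2*I = 55/3 + 2*I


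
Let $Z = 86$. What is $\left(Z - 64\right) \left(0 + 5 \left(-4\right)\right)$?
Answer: $-440$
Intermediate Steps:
$\left(Z - 64\right) \left(0 + 5 \left(-4\right)\right) = \left(86 - 64\right) \left(0 + 5 \left(-4\right)\right) = 22 \left(0 - 20\right) = 22 \left(-20\right) = -440$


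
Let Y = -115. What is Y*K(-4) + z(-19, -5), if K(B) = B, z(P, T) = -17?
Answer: 443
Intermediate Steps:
Y*K(-4) + z(-19, -5) = -115*(-4) - 17 = 460 - 17 = 443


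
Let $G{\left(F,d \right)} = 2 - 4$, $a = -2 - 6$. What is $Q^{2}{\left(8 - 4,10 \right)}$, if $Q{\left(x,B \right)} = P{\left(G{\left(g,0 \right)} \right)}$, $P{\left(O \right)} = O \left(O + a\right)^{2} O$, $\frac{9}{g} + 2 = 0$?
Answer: $160000$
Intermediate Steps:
$g = - \frac{9}{2}$ ($g = \frac{9}{-2 + 0} = \frac{9}{-2} = 9 \left(- \frac{1}{2}\right) = - \frac{9}{2} \approx -4.5$)
$a = -8$ ($a = -2 - 6 = -8$)
$G{\left(F,d \right)} = -2$ ($G{\left(F,d \right)} = 2 - 4 = -2$)
$P{\left(O \right)} = O^{2} \left(-8 + O\right)^{2}$ ($P{\left(O \right)} = O \left(O - 8\right)^{2} O = O \left(-8 + O\right)^{2} O = O^{2} \left(-8 + O\right)^{2}$)
$Q{\left(x,B \right)} = 400$ ($Q{\left(x,B \right)} = \left(-2\right)^{2} \left(-8 - 2\right)^{2} = 4 \left(-10\right)^{2} = 4 \cdot 100 = 400$)
$Q^{2}{\left(8 - 4,10 \right)} = 400^{2} = 160000$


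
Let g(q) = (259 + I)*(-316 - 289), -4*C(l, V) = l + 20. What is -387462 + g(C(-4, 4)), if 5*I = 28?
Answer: -547545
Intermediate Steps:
C(l, V) = -5 - l/4 (C(l, V) = -(l + 20)/4 = -(20 + l)/4 = -5 - l/4)
I = 28/5 (I = (⅕)*28 = 28/5 ≈ 5.6000)
g(q) = -160083 (g(q) = (259 + 28/5)*(-316 - 289) = (1323/5)*(-605) = -160083)
-387462 + g(C(-4, 4)) = -387462 - 160083 = -547545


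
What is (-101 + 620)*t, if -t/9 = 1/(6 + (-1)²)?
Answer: -4671/7 ≈ -667.29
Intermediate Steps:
t = -9/7 (t = -9/(6 + (-1)²) = -9/(6 + 1) = -9/7 ≈ -1.2857)
(-101 + 620)*t = (-101 + 620)*(-9/7) = 519*(-9/7) = -4671/7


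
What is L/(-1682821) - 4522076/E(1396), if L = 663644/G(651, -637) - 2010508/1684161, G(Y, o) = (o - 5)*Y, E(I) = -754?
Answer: 3815120811959171075708/636124003980558177 ≈ 5997.4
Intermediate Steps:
G(Y, o) = Y*(-5 + o) (G(Y, o) = (-5 + o)*Y = Y*(-5 + o))
L = -36258501430/13034844753 (L = 663644/((651*(-5 - 637))) - 2010508/1684161 = 663644/((651*(-642))) - 2010508*1/1684161 = 663644/(-417942) - 2010508/1684161 = 663644*(-1/417942) - 2010508/1684161 = -331822/208971 - 2010508/1684161 = -36258501430/13034844753 ≈ -2.7817)
L/(-1682821) - 4522076/E(1396) = -36258501430/13034844753/(-1682821) - 4522076/(-754) = -36258501430/13034844753*(-1/1682821) - 4522076*(-1/754) = 36258501430/21935310482088213 + 173926/29 = 3815120811959171075708/636124003980558177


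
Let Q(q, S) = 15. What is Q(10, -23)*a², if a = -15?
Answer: 3375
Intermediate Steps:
Q(10, -23)*a² = 15*(-15)² = 15*225 = 3375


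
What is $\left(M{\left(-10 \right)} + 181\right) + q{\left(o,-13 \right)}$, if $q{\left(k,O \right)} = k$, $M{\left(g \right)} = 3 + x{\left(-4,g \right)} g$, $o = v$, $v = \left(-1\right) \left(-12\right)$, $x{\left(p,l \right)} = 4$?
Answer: $156$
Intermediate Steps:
$v = 12$
$o = 12$
$M{\left(g \right)} = 3 + 4 g$
$\left(M{\left(-10 \right)} + 181\right) + q{\left(o,-13 \right)} = \left(\left(3 + 4 \left(-10\right)\right) + 181\right) + 12 = \left(\left(3 - 40\right) + 181\right) + 12 = \left(-37 + 181\right) + 12 = 144 + 12 = 156$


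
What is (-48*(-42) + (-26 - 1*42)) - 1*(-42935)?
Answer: 44883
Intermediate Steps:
(-48*(-42) + (-26 - 1*42)) - 1*(-42935) = (2016 + (-26 - 42)) + 42935 = (2016 - 68) + 42935 = 1948 + 42935 = 44883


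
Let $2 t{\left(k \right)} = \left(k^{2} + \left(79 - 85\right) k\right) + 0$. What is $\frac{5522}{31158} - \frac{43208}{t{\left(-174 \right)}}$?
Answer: $- \frac{5832409}{2258955} \approx -2.5819$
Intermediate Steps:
$t{\left(k \right)} = \frac{k^{2}}{2} - 3 k$ ($t{\left(k \right)} = \frac{\left(k^{2} + \left(79 - 85\right) k\right) + 0}{2} = \frac{\left(k^{2} - 6 k\right) + 0}{2} = \frac{k^{2} - 6 k}{2} = \frac{k^{2}}{2} - 3 k$)
$\frac{5522}{31158} - \frac{43208}{t{\left(-174 \right)}} = \frac{5522}{31158} - \frac{43208}{\frac{1}{2} \left(-174\right) \left(-6 - 174\right)} = 5522 \cdot \frac{1}{31158} - \frac{43208}{\frac{1}{2} \left(-174\right) \left(-180\right)} = \frac{2761}{15579} - \frac{43208}{15660} = \frac{2761}{15579} - \frac{10802}{3915} = - \frac{5832409}{2258955}$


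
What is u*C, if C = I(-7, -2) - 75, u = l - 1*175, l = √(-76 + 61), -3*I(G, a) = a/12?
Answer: 236075/18 - 1349*I*√15/18 ≈ 13115.0 - 290.26*I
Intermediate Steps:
I(G, a) = -a/36 (I(G, a) = -a/(3*12) = -a/36)
l = I*√15 (l = √(-15) = I*√15 ≈ 3.873*I)
u = -175 + I*√15 (u = I*√15 - 1*175 = I*√15 - 175 = -175 + I*√15 ≈ -175.0 + 3.873*I)
C = -1349/18 (C = -1/36*(-2) - 75 = 1/18 - 75 = -1349/18 ≈ -74.944)
u*C = (-175 + I*√15)*(-1349/18) = 236075/18 - 1349*I*√15/18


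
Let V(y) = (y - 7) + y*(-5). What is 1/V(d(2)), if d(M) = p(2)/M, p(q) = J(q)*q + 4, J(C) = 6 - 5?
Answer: -1/19 ≈ -0.052632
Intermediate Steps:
J(C) = 1
p(q) = 4 + q (p(q) = 1*q + 4 = q + 4 = 4 + q)
d(M) = 6/M (d(M) = (4 + 2)/M = 6/M)
V(y) = -7 - 4*y (V(y) = (-7 + y) - 5*y = -7 - 4*y)
1/V(d(2)) = 1/(-7 - 24/2) = 1/(-7 - 4*3) = 1/(-7 - 12) = 1/(-19) = -1/19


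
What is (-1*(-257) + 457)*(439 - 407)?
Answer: 22848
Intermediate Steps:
(-1*(-257) + 457)*(439 - 407) = (257 + 457)*32 = 714*32 = 22848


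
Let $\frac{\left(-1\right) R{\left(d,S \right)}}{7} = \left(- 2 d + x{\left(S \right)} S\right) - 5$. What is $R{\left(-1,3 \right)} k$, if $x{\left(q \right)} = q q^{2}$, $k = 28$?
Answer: $-15288$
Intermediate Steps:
$x{\left(q \right)} = q^{3}$
$R{\left(d,S \right)} = 35 - 7 S^{4} + 14 d$ ($R{\left(d,S \right)} = - 7 \left(\left(- 2 d + S^{3} S\right) - 5\right) = - 7 \left(\left(- 2 d + S^{4}\right) - 5\right) = - 7 \left(\left(S^{4} - 2 d\right) - 5\right) = - 7 \left(-5 + S^{4} - 2 d\right) = 35 - 7 S^{4} + 14 d$)
$R{\left(-1,3 \right)} k = \left(35 - 7 \cdot 3^{4} + 14 \left(-1\right)\right) 28 = \left(35 - 567 - 14\right) 28 = \left(-546\right) 28 = -15288$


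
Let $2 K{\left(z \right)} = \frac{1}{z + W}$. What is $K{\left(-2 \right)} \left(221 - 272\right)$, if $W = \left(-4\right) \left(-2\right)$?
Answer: $- \frac{17}{4} \approx -4.25$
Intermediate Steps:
$W = 8$
$K{\left(z \right)} = \frac{1}{2 \left(8 + z\right)}$ ($K{\left(z \right)} = \frac{1}{2 \left(z + 8\right)} = \frac{1}{2 \left(8 + z\right)}$)
$K{\left(-2 \right)} \left(221 - 272\right) = \frac{1}{2 \left(8 - 2\right)} \left(221 - 272\right) = \frac{1}{2 \cdot 6} \left(-51\right) = \frac{1}{2} \cdot \frac{1}{6} \left(-51\right) = \frac{1}{12} \left(-51\right) = - \frac{17}{4}$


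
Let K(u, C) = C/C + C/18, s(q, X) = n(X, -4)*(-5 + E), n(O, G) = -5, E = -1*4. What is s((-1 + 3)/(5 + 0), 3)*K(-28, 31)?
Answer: 245/2 ≈ 122.50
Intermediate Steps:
E = -4
s(q, X) = 45 (s(q, X) = -5*(-5 - 4) = -5*(-9) = 45)
K(u, C) = 1 + C/18 (K(u, C) = 1 + C*(1/18) = 1 + C/18)
s((-1 + 3)/(5 + 0), 3)*K(-28, 31) = 45*(1 + (1/18)*31) = 45*(1 + 31/18) = 45*(49/18) = 245/2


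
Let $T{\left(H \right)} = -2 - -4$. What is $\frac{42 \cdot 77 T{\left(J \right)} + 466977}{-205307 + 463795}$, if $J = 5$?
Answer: $\frac{473445}{258488} \approx 1.8316$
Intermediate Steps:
$T{\left(H \right)} = 2$ ($T{\left(H \right)} = -2 + 4 = 2$)
$\frac{42 \cdot 77 T{\left(J \right)} + 466977}{-205307 + 463795} = \frac{42 \cdot 77 \cdot 2 + 466977}{-205307 + 463795} = \frac{3234 \cdot 2 + 466977}{258488} = \left(6468 + 466977\right) \frac{1}{258488} = 473445 \cdot \frac{1}{258488} = \frac{473445}{258488}$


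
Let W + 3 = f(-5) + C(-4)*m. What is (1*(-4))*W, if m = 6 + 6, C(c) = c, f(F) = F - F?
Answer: 204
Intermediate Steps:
f(F) = 0
m = 12
W = -51 (W = -3 + (0 - 4*12) = -3 + (0 - 48) = -3 - 48 = -51)
(1*(-4))*W = (1*(-4))*(-51) = -4*(-51) = 204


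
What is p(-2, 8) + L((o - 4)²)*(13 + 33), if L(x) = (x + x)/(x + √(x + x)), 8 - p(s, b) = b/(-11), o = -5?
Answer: 89556/869 - 828*√2/79 ≈ 88.234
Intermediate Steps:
p(s, b) = 8 + b/11 (p(s, b) = 8 - b/(-11) = 8 - b*(-1)/11 = 8 - (-1)*b/11 = 8 + b/11)
L(x) = 2*x/(x + √2*√x) (L(x) = (2*x)/(x + √(2*x)) = (2*x)/(x + √2*√x) = 2*x/(x + √2*√x))
p(-2, 8) + L((o - 4)²)*(13 + 33) = (8 + (1/11)*8) + (2*(-5 - 4)²/((-5 - 4)² + √2*√((-5 - 4)²)))*(13 + 33) = (8 + 8/11) + (2*(-9)²/((-9)² + √2*√((-9)²)))*46 = 96/11 + (2*81/(81 + √2*√81))*46 = 96/11 + (2*81/(81 + √2*9))*46 = 96/11 + (2*81/(81 + 9*√2))*46 = 96/11 + (162/(81 + 9*√2))*46 = 96/11 + 7452/(81 + 9*√2)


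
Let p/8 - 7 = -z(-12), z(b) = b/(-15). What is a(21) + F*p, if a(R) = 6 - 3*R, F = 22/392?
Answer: -13283/245 ≈ -54.216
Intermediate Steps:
z(b) = -b/15 (z(b) = b*(-1/15) = -b/15)
F = 11/196 (F = 22*(1/392) = 11/196 ≈ 0.056122)
p = 248/5 (p = 56 + 8*(-(-1)*(-12)/15) = 56 + 8*(-1*⅘) = 56 + 8*(-⅘) = 56 - 32/5 = 248/5 ≈ 49.600)
a(21) + F*p = (6 - 3*21) + (11/196)*(248/5) = (6 - 63) + 682/245 = -57 + 682/245 = -13283/245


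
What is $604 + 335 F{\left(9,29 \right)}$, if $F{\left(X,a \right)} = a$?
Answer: $10319$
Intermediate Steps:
$604 + 335 F{\left(9,29 \right)} = 604 + 335 \cdot 29 = 604 + 9715 = 10319$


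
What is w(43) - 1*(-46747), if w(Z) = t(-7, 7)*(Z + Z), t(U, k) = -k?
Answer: 46145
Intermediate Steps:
w(Z) = -14*Z (w(Z) = (-1*7)*(Z + Z) = -14*Z)
w(43) - 1*(-46747) = -14*43 - 1*(-46747) = -602 + 46747 = 46145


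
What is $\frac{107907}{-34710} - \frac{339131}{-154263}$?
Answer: $- \frac{1624940177}{1784822910} \approx -0.91042$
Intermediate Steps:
$\frac{107907}{-34710} - \frac{339131}{-154263} = 107907 \left(- \frac{1}{34710}\right) - - \frac{339131}{154263} = - \frac{35969}{11570} + \frac{339131}{154263} = - \frac{1624940177}{1784822910}$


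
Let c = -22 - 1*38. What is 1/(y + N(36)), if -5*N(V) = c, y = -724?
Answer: -1/712 ≈ -0.0014045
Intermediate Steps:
c = -60 (c = -22 - 38 = -60)
N(V) = 12 (N(V) = -⅕*(-60) = 12)
1/(y + N(36)) = 1/(-724 + 12) = 1/(-712) = -1/712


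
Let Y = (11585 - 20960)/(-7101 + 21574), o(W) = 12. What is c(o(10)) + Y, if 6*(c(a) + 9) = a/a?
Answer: -823319/86838 ≈ -9.4811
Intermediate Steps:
c(a) = -53/6 (c(a) = -9 + (a/a)/6 = -9 + (⅙)*1 = -9 + ⅙ = -53/6)
Y = -9375/14473 ≈ -0.64776
c(o(10)) + Y = -53/6 - 9375/14473 = -823319/86838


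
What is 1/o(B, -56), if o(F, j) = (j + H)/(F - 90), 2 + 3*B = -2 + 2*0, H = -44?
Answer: 137/150 ≈ 0.91333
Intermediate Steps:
B = -4/3 (B = -⅔ + (-2 + 2*0)/3 = -⅔ + (-2 + 0)/3 = -⅔ + (⅓)*(-2) = -⅔ - ⅔ = -4/3 ≈ -1.3333)
o(F, j) = (-44 + j)/(-90 + F) (o(F, j) = (j - 44)/(F - 90) = (-44 + j)/(-90 + F))
1/o(B, -56) = 1/((-44 - 56)/(-90 - 4/3)) = 1/(-100/(-274/3)) = 1/(-3/274*(-100)) = 1/(150/137) = 137/150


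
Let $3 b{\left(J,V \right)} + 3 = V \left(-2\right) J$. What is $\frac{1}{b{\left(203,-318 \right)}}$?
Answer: $\frac{1}{43035} \approx 2.3237 \cdot 10^{-5}$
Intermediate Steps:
$b{\left(J,V \right)} = -1 - \frac{2 J V}{3}$ ($b{\left(J,V \right)} = -1 + \frac{V \left(-2\right) J}{3} = -1 + \frac{- 2 V J}{3} = -1 + \frac{\left(-2\right) J V}{3} = -1 - \frac{2 J V}{3}$)
$\frac{1}{b{\left(203,-318 \right)}} = \frac{1}{-1 - \frac{406}{3} \left(-318\right)} = \frac{1}{-1 + 43036} = \frac{1}{43035}$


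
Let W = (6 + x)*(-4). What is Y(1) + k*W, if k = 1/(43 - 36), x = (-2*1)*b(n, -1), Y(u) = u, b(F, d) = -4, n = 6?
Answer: -7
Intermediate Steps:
x = 8 (x = -2*1*(-4) = -2*(-4) = 8)
W = -56 (W = (6 + 8)*(-4) = 14*(-4) = -56)
k = ⅐ (k = 1/7 = ⅐ ≈ 0.14286)
Y(1) + k*W = 1 + (⅐)*(-56) = 1 - 8 = -7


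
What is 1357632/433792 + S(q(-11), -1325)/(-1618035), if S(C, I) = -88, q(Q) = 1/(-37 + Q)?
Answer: 34323972919/10967041230 ≈ 3.1297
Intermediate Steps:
1357632/433792 + S(q(-11), -1325)/(-1618035) = 1357632/433792 - 88/(-1618035) = 1357632*(1/433792) - 88*(-1/1618035) = 21213/6778 + 88/1618035 = 34323972919/10967041230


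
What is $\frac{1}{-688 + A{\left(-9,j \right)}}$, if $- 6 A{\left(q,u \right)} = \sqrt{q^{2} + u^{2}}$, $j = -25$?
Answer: $- \frac{12384}{8519839} + \frac{3 \sqrt{706}}{8519839} \approx -0.0014442$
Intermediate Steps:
$A{\left(q,u \right)} = - \frac{\sqrt{q^{2} + u^{2}}}{6}$
$\frac{1}{-688 + A{\left(-9,j \right)}} = \frac{1}{-688 - \frac{\sqrt{\left(-9\right)^{2} + \left(-25\right)^{2}}}{6}} = \frac{1}{-688 - \frac{\sqrt{81 + 625}}{6}} = \frac{1}{-688 - \frac{\sqrt{706}}{6}}$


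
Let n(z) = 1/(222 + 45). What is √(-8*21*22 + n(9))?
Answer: I*√263483877/267 ≈ 60.795*I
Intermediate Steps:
n(z) = 1/267
√(-8*21*22 + n(9)) = √(-8*21*22 + 1/267) = √(-168*22 + 1/267) = √(-3696 + 1/267) = √(-986831/267) = I*√263483877/267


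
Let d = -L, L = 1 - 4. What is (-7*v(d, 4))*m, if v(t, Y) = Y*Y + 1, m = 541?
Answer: -64379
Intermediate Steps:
L = -3
d = 3 (d = -1*(-3) = 3)
v(t, Y) = 1 + Y² (v(t, Y) = Y² + 1 = 1 + Y²)
(-7*v(d, 4))*m = -7*(1 + 4²)*541 = -7*(1 + 16)*541 = -7*17*541 = -119*541 = -64379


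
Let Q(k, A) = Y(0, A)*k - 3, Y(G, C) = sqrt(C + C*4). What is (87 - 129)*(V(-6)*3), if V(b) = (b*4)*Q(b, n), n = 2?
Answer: -9072 - 18144*sqrt(10) ≈ -66448.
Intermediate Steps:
Y(G, C) = sqrt(5)*sqrt(C) (Y(G, C) = sqrt(C + 4*C) = sqrt(5*C) = sqrt(5)*sqrt(C))
Q(k, A) = -3 + k*sqrt(5)*sqrt(A) (Q(k, A) = (sqrt(5)*sqrt(A))*k - 3 = k*sqrt(5)*sqrt(A) - 3 = -3 + k*sqrt(5)*sqrt(A))
V(b) = 4*b*(-3 + b*sqrt(10)) (V(b) = (b*4)*(-3 + b*sqrt(5)*sqrt(2)) = (4*b)*(-3 + b*sqrt(10)) = 4*b*(-3 + b*sqrt(10)))
(87 - 129)*(V(-6)*3) = (87 - 129)*((4*(-6)*(-3 - 6*sqrt(10)))*3) = -42*(72 + 144*sqrt(10))*3 = -42*(216 + 432*sqrt(10)) = -9072 - 18144*sqrt(10)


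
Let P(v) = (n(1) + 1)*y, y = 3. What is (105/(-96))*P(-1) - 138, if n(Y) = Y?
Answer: -2313/16 ≈ -144.56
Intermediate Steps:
P(v) = 6 (P(v) = (1 + 1)*3 = 2*3 = 6)
(105/(-96))*P(-1) - 138 = (105/(-96))*6 - 138 = (105*(-1/96))*6 - 138 = -35/32*6 - 138 = -105/16 - 138 = -2313/16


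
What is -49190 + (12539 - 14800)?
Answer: -51451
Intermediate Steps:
-49190 + (12539 - 14800) = -49190 - 2261 = -51451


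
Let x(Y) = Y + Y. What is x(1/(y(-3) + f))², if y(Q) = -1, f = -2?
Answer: 4/9 ≈ 0.44444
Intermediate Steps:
x(Y) = 2*Y
x(1/(y(-3) + f))² = (2/(-1 - 2))² = (2/(-3))² = (2*(-⅓))² = (-⅔)² = 4/9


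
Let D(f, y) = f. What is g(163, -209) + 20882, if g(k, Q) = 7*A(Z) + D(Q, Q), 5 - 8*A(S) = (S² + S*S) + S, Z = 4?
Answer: 165167/8 ≈ 20646.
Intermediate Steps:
A(S) = 5/8 - S²/4 - S/8 (A(S) = 5/8 - ((S² + S*S) + S)/8 = 5/8 - ((S² + S²) + S)/8 = 5/8 - (2*S² + S)/8 = 5/8 - (S + 2*S²)/8 = 5/8 + (-S²/4 - S/8) = 5/8 - S²/4 - S/8)
g(k, Q) = -217/8 + Q (g(k, Q) = 7*(5/8 - ¼*4² - ⅛*4) + Q = 7*(5/8 - ¼*16 - ½) + Q = 7*(5/8 - 4 - ½) + Q = 7*(-31/8) + Q = -217/8 + Q)
g(163, -209) + 20882 = (-217/8 - 209) + 20882 = -1889/8 + 20882 = 165167/8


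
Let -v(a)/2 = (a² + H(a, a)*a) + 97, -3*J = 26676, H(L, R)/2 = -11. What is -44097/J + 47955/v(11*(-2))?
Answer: -3694325/210444 ≈ -17.555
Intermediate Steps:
H(L, R) = -22 (H(L, R) = 2*(-11) = -22)
J = -8892 (J = -⅓*26676 = -8892)
v(a) = -194 - 2*a² + 44*a (v(a) = -2*((a² - 22*a) + 97) = -2*(97 + a² - 22*a) = -194 - 2*a² + 44*a)
-44097/J + 47955/v(11*(-2)) = -44097/(-8892) + 47955/(-194 - 2*(11*(-2))² + 44*(11*(-2))) = -44097*(-1/8892) + 47955/(-194 - 2*(-22)² + 44*(-22)) = 14699/2964 + 47955/(-194 - 2*484 - 968) = 14699/2964 + 47955/(-194 - 968 - 968) = 14699/2964 + 47955/(-2130) = 14699/2964 + 47955*(-1/2130) = 14699/2964 - 3197/142 = -3694325/210444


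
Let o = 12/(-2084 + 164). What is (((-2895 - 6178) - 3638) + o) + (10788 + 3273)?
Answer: 215999/160 ≈ 1350.0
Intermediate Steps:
o = -1/160 (o = 12/(-1920) = -1/1920*12 = -1/160 ≈ -0.0062500)
(((-2895 - 6178) - 3638) + o) + (10788 + 3273) = (((-2895 - 6178) - 3638) - 1/160) + (10788 + 3273) = ((-9073 - 3638) - 1/160) + 14061 = (-12711 - 1/160) + 14061 = -2033761/160 + 14061 = 215999/160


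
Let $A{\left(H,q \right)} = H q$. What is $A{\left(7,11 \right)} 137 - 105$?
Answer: $10444$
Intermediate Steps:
$A{\left(7,11 \right)} 137 - 105 = 7 \cdot 11 \cdot 137 - 105 = 77 \cdot 137 - 105 = 10549 - 105 = 10444$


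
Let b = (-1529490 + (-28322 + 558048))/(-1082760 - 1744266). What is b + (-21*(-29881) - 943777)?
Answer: -447059737706/1413513 ≈ -3.1628e+5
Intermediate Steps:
b = 499882/1413513 (b = (-1529490 + 529726)/(-2827026) = -999764*(-1/2827026) = 499882/1413513 ≈ 0.35365)
b + (-21*(-29881) - 943777) = 499882/1413513 + (-21*(-29881) - 943777) = 499882/1413513 + (627501 - 943777) = 499882/1413513 - 316276 = -447059737706/1413513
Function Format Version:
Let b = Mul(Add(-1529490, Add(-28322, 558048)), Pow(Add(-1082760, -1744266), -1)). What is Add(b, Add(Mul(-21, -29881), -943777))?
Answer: Rational(-447059737706, 1413513) ≈ -3.1628e+5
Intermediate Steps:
b = Rational(499882, 1413513) (b = Mul(Add(-1529490, 529726), Pow(-2827026, -1)) = Mul(-999764, Rational(-1, 2827026)) = Rational(499882, 1413513) ≈ 0.35365)
Add(b, Add(Mul(-21, -29881), -943777)) = Add(Rational(499882, 1413513), Add(Mul(-21, -29881), -943777)) = Add(Rational(499882, 1413513), Add(627501, -943777)) = Add(Rational(499882, 1413513), -316276) = Rational(-447059737706, 1413513)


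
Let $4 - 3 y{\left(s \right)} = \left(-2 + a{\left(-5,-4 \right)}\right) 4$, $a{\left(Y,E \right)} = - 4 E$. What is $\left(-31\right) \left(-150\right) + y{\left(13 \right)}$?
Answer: $\frac{13898}{3} \approx 4632.7$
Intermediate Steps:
$y{\left(s \right)} = - \frac{52}{3}$ ($y{\left(s \right)} = \frac{4}{3} - \frac{\left(-2 - -16\right) 4}{3} = \frac{4}{3} - \frac{\left(-2 + 16\right) 4}{3} = \frac{4}{3} - \frac{14 \cdot 4}{3} = \frac{4}{3} - \frac{56}{3} = - \frac{52}{3}$)
$\left(-31\right) \left(-150\right) + y{\left(13 \right)} = \left(-31\right) \left(-150\right) - \frac{52}{3} = 4650 - \frac{52}{3} = \frac{13898}{3}$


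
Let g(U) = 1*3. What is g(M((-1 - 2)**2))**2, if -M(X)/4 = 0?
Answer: 9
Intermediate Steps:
M(X) = 0 (M(X) = -4*0 = 0)
g(U) = 3
g(M((-1 - 2)**2))**2 = 3**2 = 9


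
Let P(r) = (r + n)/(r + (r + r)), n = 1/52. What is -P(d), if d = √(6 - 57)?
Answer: -⅓ + I*√51/7956 ≈ -0.33333 + 0.00089762*I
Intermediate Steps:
n = 1/52 ≈ 0.019231
d = I*√51 (d = √(-51) = I*√51 ≈ 7.1414*I)
P(r) = (1/52 + r)/(3*r) (P(r) = (r + 1/52)/(r + (r + r)) = (1/52 + r)/(r + 2*r) = (1/52 + r)/((3*r)) = (1/52 + r)*(1/(3*r)) = (1/52 + r)/(3*r))
-P(d) = -(1 + 52*(I*√51))/(156*(I*√51)) = -(-I*√51/51)*(1 + 52*I*√51)/156 = -(-1)*I*√51*(1 + 52*I*√51)/7956 = I*√51*(1 + 52*I*√51)/7956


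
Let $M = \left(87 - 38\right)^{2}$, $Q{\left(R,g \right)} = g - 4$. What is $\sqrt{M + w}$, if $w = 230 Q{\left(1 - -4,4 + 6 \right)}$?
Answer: $\sqrt{3781} \approx 61.49$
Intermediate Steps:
$Q{\left(R,g \right)} = -4 + g$ ($Q{\left(R,g \right)} = g - 4 = -4 + g$)
$w = 1380$ ($w = 230 \left(-4 + \left(4 + 6\right)\right) = 230 \left(-4 + 10\right) = 230 \cdot 6 = 1380$)
$M = 2401$ ($M = 49^{2} = 2401$)
$\sqrt{M + w} = \sqrt{2401 + 1380} = \sqrt{3781}$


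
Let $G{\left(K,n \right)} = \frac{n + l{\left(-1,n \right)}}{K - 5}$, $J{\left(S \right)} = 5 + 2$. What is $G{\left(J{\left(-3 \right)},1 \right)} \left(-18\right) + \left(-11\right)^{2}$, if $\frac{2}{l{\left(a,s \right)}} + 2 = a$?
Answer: $118$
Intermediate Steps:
$l{\left(a,s \right)} = \frac{2}{-2 + a}$
$J{\left(S \right)} = 7$
$G{\left(K,n \right)} = \frac{- \frac{2}{3} + n}{-5 + K}$ ($G{\left(K,n \right)} = \frac{n + \frac{2}{-2 - 1}}{K - 5} = \frac{n + \frac{2}{-3}}{-5 + K} = \frac{n + 2 \left(- \frac{1}{3}\right)}{-5 + K} = \frac{n - \frac{2}{3}}{-5 + K} = \frac{- \frac{2}{3} + n}{-5 + K}$)
$G{\left(J{\left(-3 \right)},1 \right)} \left(-18\right) + \left(-11\right)^{2} = \frac{- \frac{2}{3} + 1}{-5 + 7} \left(-18\right) + \left(-11\right)^{2} = \frac{1}{2} \cdot \frac{1}{3} \left(-18\right) + 121 = \frac{1}{6} \left(-18\right) + 121 = -3 + 121 = 118$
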